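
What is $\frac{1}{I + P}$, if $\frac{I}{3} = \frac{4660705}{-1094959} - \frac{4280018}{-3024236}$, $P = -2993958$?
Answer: $- \frac{1655707213162}{4957131969445500873} \approx -3.3401 \cdot 10^{-7}$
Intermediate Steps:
$I = - \frac{14112941425677}{1655707213162}$ ($I = 3 \left(\frac{4660705}{-1094959} - \frac{4280018}{-3024236}\right) = 3 \left(4660705 \left(- \frac{1}{1094959}\right) - - \frac{2140009}{1512118}\right) = 3 \left(- \frac{4660705}{1094959} + \frac{2140009}{1512118}\right) = 3 \left(- \frac{4704313808559}{1655707213162}\right) = - \frac{14112941425677}{1655707213162} \approx -8.5238$)
$\frac{1}{I + P} = \frac{1}{- \frac{14112941425677}{1655707213162} - 2993958} = \frac{1}{- \frac{4957131969445500873}{1655707213162}} = - \frac{1655707213162}{4957131969445500873}$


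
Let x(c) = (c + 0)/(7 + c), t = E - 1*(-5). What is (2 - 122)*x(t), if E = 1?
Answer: -720/13 ≈ -55.385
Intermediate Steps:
t = 6 (t = 1 - 1*(-5) = 1 + 5 = 6)
x(c) = c/(7 + c)
(2 - 122)*x(t) = (2 - 122)*(6/(7 + 6)) = -720/13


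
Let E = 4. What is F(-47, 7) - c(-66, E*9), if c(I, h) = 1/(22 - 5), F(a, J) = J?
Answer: 118/17 ≈ 6.9412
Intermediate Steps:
c(I, h) = 1/17
F(-47, 7) - c(-66, E*9) = 7 - 1*1/17 = 7 - 1/17 = 118/17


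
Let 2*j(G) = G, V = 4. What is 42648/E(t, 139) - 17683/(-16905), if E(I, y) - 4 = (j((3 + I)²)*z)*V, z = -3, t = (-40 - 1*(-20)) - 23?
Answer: -137819593/40555095 ≈ -3.3983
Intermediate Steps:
t = -43 (t = (-40 + 20) - 23 = -20 - 23 = -43)
j(G) = G/2
E(I, y) = 4 - 6*(3 + I)² (E(I, y) = 4 + (((3 + I)²/2)*(-3))*4 = 4 - 3*(3 + I)²/2*4 = 4 - 6*(3 + I)²)
42648/E(t, 139) - 17683/(-16905) = 42648/(4 - 6*(3 - 43)²) - 17683/(-16905) = 42648/(4 - 6*(-40)²) - 17683*(-1/16905) = 42648/(4 - 6*1600) + 17683/16905 = 42648/(4 - 9600) + 17683/16905 = 42648/(-9596) + 17683/16905 = 42648*(-1/9596) + 17683/16905 = -10662/2399 + 17683/16905 = -137819593/40555095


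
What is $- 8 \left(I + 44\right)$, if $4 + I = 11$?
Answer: $-408$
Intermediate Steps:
$I = 7$ ($I = -4 + 11 = 7$)
$- 8 \left(I + 44\right) = - 8 \left(7 + 44\right) = \left(-8\right) 51 = -408$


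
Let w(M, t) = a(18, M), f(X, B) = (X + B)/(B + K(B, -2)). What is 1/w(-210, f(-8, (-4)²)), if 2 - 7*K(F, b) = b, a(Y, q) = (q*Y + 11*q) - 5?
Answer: -1/6095 ≈ -0.00016407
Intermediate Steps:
a(Y, q) = -5 + 11*q + Y*q (a(Y, q) = (Y*q + 11*q) - 5 = (11*q + Y*q) - 5 = -5 + 11*q + Y*q)
K(F, b) = 2/7 - b/7
f(X, B) = (B + X)/(4/7 + B) (f(X, B) = (X + B)/(B + (2/7 - ⅐*(-2))) = (B + X)/(B + (2/7 + 2/7)) = (B + X)/(B + 4/7) = (B + X)/(4/7 + B))
w(M, t) = -5 + 29*M (w(M, t) = -5 + 11*M + 18*M = -5 + 29*M)
1/w(-210, f(-8, (-4)²)) = 1/(-5 + 29*(-210)) = 1/(-5 - 6090) = 1/(-6095) = -1/6095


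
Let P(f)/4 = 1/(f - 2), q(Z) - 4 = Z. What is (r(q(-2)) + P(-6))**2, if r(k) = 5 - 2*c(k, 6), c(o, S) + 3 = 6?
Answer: 9/4 ≈ 2.2500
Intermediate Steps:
c(o, S) = 3 (c(o, S) = -3 + 6 = 3)
q(Z) = 4 + Z
r(k) = -1 (r(k) = 5 - 2*3 = 5 - 6 = -1)
P(f) = 4/(-2 + f) (P(f) = 4/(f - 2) = 4/(-2 + f))
(r(q(-2)) + P(-6))**2 = (-1 + 4/(-2 - 6))**2 = (-1 + 4/(-8))**2 = (-1 + 4*(-1/8))**2 = (-1 - 1/2)**2 = (-3/2)**2 = 9/4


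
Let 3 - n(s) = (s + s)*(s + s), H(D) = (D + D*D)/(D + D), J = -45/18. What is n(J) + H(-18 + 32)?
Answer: -29/2 ≈ -14.500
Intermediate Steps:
J = -5/2 (J = -45*1/18 = -5/2 ≈ -2.5000)
H(D) = (D + D**2)/(2*D) (H(D) = (D + D**2)/((2*D)) = (D + D**2)*(1/(2*D)) = (D + D**2)/(2*D))
n(s) = 3 - 4*s**2 (n(s) = 3 - (s + s)*(s + s) = 3 - 2*s*2*s = 3 - 4*s**2)
n(J) + H(-18 + 32) = (3 - 4*(-5/2)**2) + (1/2 + (-18 + 32)/2) = (3 - 4*25/4) + (1/2 + (1/2)*14) = (3 - 25) + (1/2 + 7) = -22 + 15/2 = -29/2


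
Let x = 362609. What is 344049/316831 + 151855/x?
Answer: 172867635346/114885772079 ≈ 1.5047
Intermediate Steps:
344049/316831 + 151855/x = 344049/316831 + 151855/362609 = 172867635346/114885772079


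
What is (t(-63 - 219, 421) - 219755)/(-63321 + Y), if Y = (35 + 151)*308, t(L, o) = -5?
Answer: 219760/6033 ≈ 36.426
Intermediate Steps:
Y = 57288 (Y = 186*308 = 57288)
(t(-63 - 219, 421) - 219755)/(-63321 + Y) = (-5 - 219755)/(-63321 + 57288) = -219760/(-6033) = -219760*(-1/6033) = 219760/6033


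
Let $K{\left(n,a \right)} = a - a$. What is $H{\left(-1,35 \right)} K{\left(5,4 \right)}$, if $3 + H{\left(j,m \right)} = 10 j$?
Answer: $0$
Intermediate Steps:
$H{\left(j,m \right)} = -3 + 10 j$
$K{\left(n,a \right)} = 0$
$H{\left(-1,35 \right)} K{\left(5,4 \right)} = \left(-3 + 10 \left(-1\right)\right) 0 = \left(-3 - 10\right) 0 = \left(-13\right) 0 = 0$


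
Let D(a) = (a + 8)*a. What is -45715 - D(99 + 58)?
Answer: -71620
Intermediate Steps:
D(a) = a*(8 + a) (D(a) = (8 + a)*a = a*(8 + a))
-45715 - D(99 + 58) = -45715 - (99 + 58)*(8 + (99 + 58)) = -45715 - 157*(8 + 157) = -45715 - 157*165 = -45715 - 1*25905 = -45715 - 25905 = -71620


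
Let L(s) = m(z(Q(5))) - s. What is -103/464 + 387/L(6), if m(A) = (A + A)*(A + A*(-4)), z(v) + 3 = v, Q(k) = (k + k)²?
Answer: -499579/2183120 ≈ -0.22884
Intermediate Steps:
Q(k) = 4*k² (Q(k) = (2*k)² = 4*k²)
z(v) = -3 + v
m(A) = -6*A² (m(A) = (2*A)*(A - 4*A) = (2*A)*(-3*A) = -6*A²)
L(s) = -56454 - s (L(s) = -6*(-3 + 4*5²)² - s = -6*(-3 + 4*25)² - s = -6*(-3 + 100)² - s = -6*97² - s = -6*9409 - s = -56454 - s)
-103/464 + 387/L(6) = -103/464 + 387/(-56454 - 1*6) = -103*1/464 + 387/(-56454 - 6) = -103/464 + 387/(-56460) = -103/464 + 387*(-1/56460) = -103/464 - 129/18820 = -499579/2183120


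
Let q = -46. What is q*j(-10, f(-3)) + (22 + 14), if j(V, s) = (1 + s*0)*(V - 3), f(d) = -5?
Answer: 634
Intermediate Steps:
j(V, s) = -3 + V (j(V, s) = (1 + 0)*(-3 + V) = 1*(-3 + V) = -3 + V)
q*j(-10, f(-3)) + (22 + 14) = -46*(-3 - 10) + (22 + 14) = -46*(-13) + 36 = 598 + 36 = 634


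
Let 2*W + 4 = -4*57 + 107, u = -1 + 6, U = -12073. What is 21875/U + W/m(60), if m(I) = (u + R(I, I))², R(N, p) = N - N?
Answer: -104115/24146 ≈ -4.3119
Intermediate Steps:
R(N, p) = 0
u = 5
m(I) = 25 (m(I) = (5 + 0)² = 5² = 25)
W = -125/2 (W = -2 + (-4*57 + 107)/2 = -2 + (-228 + 107)/2 = -2 + (½)*(-121) = -2 - 121/2 = -125/2 ≈ -62.500)
21875/U + W/m(60) = 21875/(-12073) - 125/2/25 = 21875*(-1/12073) - 125/2*1/25 = -21875/12073 - 5/2 = -104115/24146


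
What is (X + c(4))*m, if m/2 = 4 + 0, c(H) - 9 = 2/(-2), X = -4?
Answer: 32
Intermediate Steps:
c(H) = 8 (c(H) = 9 + 2/(-2) = 9 + 2*(-½) = 9 - 1 = 8)
m = 8 (m = 2*(4 + 0) = 2*4 = 8)
(X + c(4))*m = (-4 + 8)*8 = 4*8 = 32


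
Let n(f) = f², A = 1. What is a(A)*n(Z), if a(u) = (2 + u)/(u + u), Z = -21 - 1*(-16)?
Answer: 75/2 ≈ 37.500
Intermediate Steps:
Z = -5 (Z = -21 + 16 = -5)
a(u) = (2 + u)/(2*u) (a(u) = (2 + u)/((2*u)) = (2 + u)*(1/(2*u)) = (2 + u)/(2*u))
a(A)*n(Z) = ((½)*(2 + 1)/1)*(-5)² = ((½)*1*3)*25 = (3/2)*25 = 75/2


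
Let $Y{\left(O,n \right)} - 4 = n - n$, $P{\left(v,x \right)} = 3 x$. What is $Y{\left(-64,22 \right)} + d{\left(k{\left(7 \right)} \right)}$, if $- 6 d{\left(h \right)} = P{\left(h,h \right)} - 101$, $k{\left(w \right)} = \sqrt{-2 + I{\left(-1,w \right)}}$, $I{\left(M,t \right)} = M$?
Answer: $\frac{125}{6} - \frac{i \sqrt{3}}{2} \approx 20.833 - 0.86602 i$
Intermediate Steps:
$k{\left(w \right)} = i \sqrt{3}$ ($k{\left(w \right)} = \sqrt{-2 - 1} = \sqrt{-3} = i \sqrt{3}$)
$d{\left(h \right)} = \frac{101}{6} - \frac{h}{2}$ ($d{\left(h \right)} = - \frac{3 h - 101}{6} = - \frac{-101 + 3 h}{6} = \frac{101}{6} - \frac{h}{2}$)
$Y{\left(O,n \right)} = 4$ ($Y{\left(O,n \right)} = 4 + \left(n - n\right) = 4 + 0 = 4$)
$Y{\left(-64,22 \right)} + d{\left(k{\left(7 \right)} \right)} = 4 + \left(\frac{101}{6} - \frac{i \sqrt{3}}{2}\right) = \frac{125}{6} - \frac{i \sqrt{3}}{2}$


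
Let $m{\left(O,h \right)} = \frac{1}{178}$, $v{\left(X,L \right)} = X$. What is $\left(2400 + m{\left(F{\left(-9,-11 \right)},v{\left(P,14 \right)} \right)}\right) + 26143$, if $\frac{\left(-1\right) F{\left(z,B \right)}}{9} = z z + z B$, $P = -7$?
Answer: $\frac{5080655}{178} \approx 28543.0$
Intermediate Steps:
$F{\left(z,B \right)} = - 9 z^{2} - 9 B z$ ($F{\left(z,B \right)} = - 9 \left(z z + z B\right) = - 9 \left(z^{2} + B z\right) = - 9 z^{2} - 9 B z$)
$m{\left(O,h \right)} = \frac{1}{178}$
$\left(2400 + m{\left(F{\left(-9,-11 \right)},v{\left(P,14 \right)} \right)}\right) + 26143 = \left(2400 + \frac{1}{178}\right) + 26143 = \frac{427201}{178} + 26143 = \frac{5080655}{178}$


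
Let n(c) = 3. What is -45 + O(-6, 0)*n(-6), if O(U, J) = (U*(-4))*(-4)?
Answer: -333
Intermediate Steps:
O(U, J) = 16*U (O(U, J) = -4*U*(-4) = 16*U)
-45 + O(-6, 0)*n(-6) = -45 + (16*(-6))*3 = -45 - 96*3 = -45 - 288 = -333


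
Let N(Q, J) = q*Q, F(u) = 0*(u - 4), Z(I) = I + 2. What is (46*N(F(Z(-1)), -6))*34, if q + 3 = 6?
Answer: 0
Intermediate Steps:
Z(I) = 2 + I
q = 3 (q = -3 + 6 = 3)
F(u) = 0 (F(u) = 0*(-4 + u) = 0)
N(Q, J) = 3*Q
(46*N(F(Z(-1)), -6))*34 = (46*(3*0))*34 = (46*0)*34 = 0*34 = 0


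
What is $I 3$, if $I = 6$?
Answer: $18$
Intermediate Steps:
$I 3 = 6 \cdot 3 = 18$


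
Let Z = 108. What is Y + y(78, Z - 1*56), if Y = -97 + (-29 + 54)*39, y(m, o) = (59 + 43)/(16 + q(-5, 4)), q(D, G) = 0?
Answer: 7075/8 ≈ 884.38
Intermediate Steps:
y(m, o) = 51/8 (y(m, o) = (59 + 43)/(16 + 0) = 102/16 = 102*(1/16) = 51/8)
Y = 878 (Y = -97 + 25*39 = -97 + 975 = 878)
Y + y(78, Z - 1*56) = 878 + 51/8 = 7075/8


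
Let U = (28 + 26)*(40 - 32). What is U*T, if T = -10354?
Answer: -4472928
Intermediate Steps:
U = 432 (U = 54*8 = 432)
U*T = 432*(-10354) = -4472928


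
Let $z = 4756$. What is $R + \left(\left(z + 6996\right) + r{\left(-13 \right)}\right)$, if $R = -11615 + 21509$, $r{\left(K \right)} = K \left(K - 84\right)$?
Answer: $22907$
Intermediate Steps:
$r{\left(K \right)} = K \left(-84 + K\right)$
$R = 9894$
$R + \left(\left(z + 6996\right) + r{\left(-13 \right)}\right) = 9894 + \left(\left(4756 + 6996\right) - 13 \left(-84 - 13\right)\right) = 9894 + \left(11752 - -1261\right) = 9894 + \left(11752 + 1261\right) = 9894 + 13013 = 22907$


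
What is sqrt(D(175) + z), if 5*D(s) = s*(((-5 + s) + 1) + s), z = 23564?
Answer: sqrt(35674) ≈ 188.88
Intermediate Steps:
D(s) = s*(-4 + 2*s)/5 (D(s) = (s*(((-5 + s) + 1) + s))/5 = (s*((-4 + s) + s))/5 = (s*(-4 + 2*s))/5 = s*(-4 + 2*s)/5)
sqrt(D(175) + z) = sqrt((2/5)*175*(-2 + 175) + 23564) = sqrt((2/5)*175*173 + 23564) = sqrt(12110 + 23564) = sqrt(35674)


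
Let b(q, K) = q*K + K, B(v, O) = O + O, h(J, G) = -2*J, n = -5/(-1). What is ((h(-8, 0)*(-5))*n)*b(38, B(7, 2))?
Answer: -62400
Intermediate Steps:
n = 5 (n = -5*(-1) = -1*(-5) = 5)
B(v, O) = 2*O
b(q, K) = K + K*q (b(q, K) = K*q + K = K + K*q)
((h(-8, 0)*(-5))*n)*b(38, B(7, 2)) = ((-2*(-8)*(-5))*5)*((2*2)*(1 + 38)) = ((16*(-5))*5)*(4*39) = -80*5*156 = -400*156 = -62400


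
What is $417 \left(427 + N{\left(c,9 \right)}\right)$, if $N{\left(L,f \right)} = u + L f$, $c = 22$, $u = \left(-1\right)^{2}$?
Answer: $261042$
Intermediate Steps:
$u = 1$
$N{\left(L,f \right)} = 1 + L f$
$417 \left(427 + N{\left(c,9 \right)}\right) = 417 \left(427 + \left(1 + 22 \cdot 9\right)\right) = 417 \left(427 + \left(1 + 198\right)\right) = 417 \left(427 + 199\right) = 417 \cdot 626 = 261042$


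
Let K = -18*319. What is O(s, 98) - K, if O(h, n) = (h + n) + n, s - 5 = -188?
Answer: 5755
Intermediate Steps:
s = -183 (s = 5 - 188 = -183)
K = -5742
O(h, n) = h + 2*n
O(s, 98) - K = (-183 + 2*98) - 1*(-5742) = (-183 + 196) + 5742 = 13 + 5742 = 5755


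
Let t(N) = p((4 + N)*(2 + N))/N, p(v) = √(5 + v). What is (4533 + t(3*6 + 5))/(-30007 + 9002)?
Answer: -4533/21005 - 2*√170/483115 ≈ -0.21586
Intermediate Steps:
t(N) = √(5 + (2 + N)*(4 + N))/N (t(N) = √(5 + (4 + N)*(2 + N))/N = √(5 + (2 + N)*(4 + N))/N)
(4533 + t(3*6 + 5))/(-30007 + 9002) = (4533 + √(13 + (3*6 + 5)² + 6*(3*6 + 5))/(3*6 + 5))/(-30007 + 9002) = (4533 + √(13 + (18 + 5)² + 6*(18 + 5))/(18 + 5))/(-21005) = (4533 + √(13 + 23² + 6*23)/23)*(-1/21005) = (4533 + √(13 + 529 + 138)/23)*(-1/21005) = (4533 + √680/23)*(-1/21005) = (4533 + (2*√170)/23)*(-1/21005) = (4533 + 2*√170/23)*(-1/21005) = -4533/21005 - 2*√170/483115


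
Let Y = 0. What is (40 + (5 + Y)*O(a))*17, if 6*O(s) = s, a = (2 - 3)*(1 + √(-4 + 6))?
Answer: 3995/6 - 85*√2/6 ≈ 645.80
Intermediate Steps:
a = -1 - √2 (a = -(1 + √2) = -1 - √2 ≈ -2.4142)
O(s) = s/6
(40 + (5 + Y)*O(a))*17 = (40 + (5 + 0)*((-1 - √2)/6))*17 = (40 + 5*(-⅙ - √2/6))*17 = (40 + (-⅚ - 5*√2/6))*17 = (235/6 - 5*√2/6)*17 = 3995/6 - 85*√2/6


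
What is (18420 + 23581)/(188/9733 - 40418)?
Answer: -408795733/393388206 ≈ -1.0392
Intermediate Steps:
(18420 + 23581)/(188/9733 - 40418) = 42001/(188*(1/9733) - 40418) = 42001/(188/9733 - 40418) = 42001/(-393388206/9733) = 42001*(-9733/393388206) = -408795733/393388206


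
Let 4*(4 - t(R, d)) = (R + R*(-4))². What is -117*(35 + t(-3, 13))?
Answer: -8775/4 ≈ -2193.8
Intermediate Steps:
t(R, d) = 4 - 9*R²/4 (t(R, d) = 4 - (R + R*(-4))²/4 = 4 - (R - 4*R)²/4 = 4 - 9*R²/4)
-117*(35 + t(-3, 13)) = -117*(35 + (4 - 9/4*(-3)²)) = -117*(35 + (4 - 9/4*9)) = -117*(35 + (4 - 81/4)) = -117*(35 - 65/4) = -117*75/4 = -8775/4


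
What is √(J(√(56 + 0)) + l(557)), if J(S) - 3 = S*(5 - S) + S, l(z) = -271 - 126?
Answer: √(-450 + 12*√14) ≈ 20.127*I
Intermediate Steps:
l(z) = -397
J(S) = 3 + S + S*(5 - S) (J(S) = 3 + (S*(5 - S) + S) = 3 + (S + S*(5 - S)) = 3 + S + S*(5 - S))
√(J(√(56 + 0)) + l(557)) = √((3 - (√(56 + 0))² + 6*√(56 + 0)) - 397) = √((3 - (√56)² + 6*√56) - 397) = √((3 - (2*√14)² + 6*(2*√14)) - 397) = √((3 - 1*56 + 12*√14) - 397) = √((3 - 56 + 12*√14) - 397) = √((-53 + 12*√14) - 397) = √(-450 + 12*√14)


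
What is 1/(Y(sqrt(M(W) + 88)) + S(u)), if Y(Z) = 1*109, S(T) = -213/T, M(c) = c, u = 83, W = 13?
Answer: 83/8834 ≈ 0.0093955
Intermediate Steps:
Y(Z) = 109
1/(Y(sqrt(M(W) + 88)) + S(u)) = 1/(109 - 213/83) = 1/(8834/83) = 83/8834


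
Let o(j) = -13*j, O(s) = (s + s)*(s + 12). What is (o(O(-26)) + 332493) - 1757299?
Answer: -1434270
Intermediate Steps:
O(s) = 2*s*(12 + s) (O(s) = (2*s)*(12 + s) = 2*s*(12 + s))
(o(O(-26)) + 332493) - 1757299 = (-26*(-26)*(12 - 26) + 332493) - 1757299 = (-26*(-26)*(-14) + 332493) - 1757299 = (-13*728 + 332493) - 1757299 = (-9464 + 332493) - 1757299 = 323029 - 1757299 = -1434270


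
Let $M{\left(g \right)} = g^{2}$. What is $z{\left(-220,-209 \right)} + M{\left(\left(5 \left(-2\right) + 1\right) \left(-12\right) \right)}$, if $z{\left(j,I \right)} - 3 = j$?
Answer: $11447$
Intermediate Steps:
$z{\left(j,I \right)} = 3 + j$
$z{\left(-220,-209 \right)} + M{\left(\left(5 \left(-2\right) + 1\right) \left(-12\right) \right)} = \left(3 - 220\right) + \left(\left(5 \left(-2\right) + 1\right) \left(-12\right)\right)^{2} = -217 + \left(\left(-10 + 1\right) \left(-12\right)\right)^{2} = -217 + \left(\left(-9\right) \left(-12\right)\right)^{2} = -217 + 108^{2} = -217 + 11664 = 11447$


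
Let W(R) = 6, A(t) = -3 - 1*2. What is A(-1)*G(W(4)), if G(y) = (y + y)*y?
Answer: -360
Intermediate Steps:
A(t) = -5 (A(t) = -3 - 2 = -5)
G(y) = 2*y**2 (G(y) = (2*y)*y = 2*y**2)
A(-1)*G(W(4)) = -10*6**2 = -10*36 = -5*72 = -360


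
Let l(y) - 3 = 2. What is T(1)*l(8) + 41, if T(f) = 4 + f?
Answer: 66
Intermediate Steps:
l(y) = 5 (l(y) = 3 + 2 = 5)
T(1)*l(8) + 41 = (4 + 1)*5 + 41 = 5*5 + 41 = 25 + 41 = 66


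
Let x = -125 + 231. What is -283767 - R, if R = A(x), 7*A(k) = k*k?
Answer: -1997605/7 ≈ -2.8537e+5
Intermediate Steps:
x = 106
A(k) = k**2/7 (A(k) = (k*k)/7 = k**2/7)
R = 11236/7 (R = (1/7)*106**2 = (1/7)*11236 = 11236/7 ≈ 1605.1)
-283767 - R = -283767 - 1*11236/7 = -283767 - 11236/7 = -1997605/7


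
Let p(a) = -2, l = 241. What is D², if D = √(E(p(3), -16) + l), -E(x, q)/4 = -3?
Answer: 253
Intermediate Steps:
E(x, q) = 12 (E(x, q) = -4*(-3) = 12)
D = √253 (D = √(12 + 241) = √253 ≈ 15.906)
D² = (√253)² = 253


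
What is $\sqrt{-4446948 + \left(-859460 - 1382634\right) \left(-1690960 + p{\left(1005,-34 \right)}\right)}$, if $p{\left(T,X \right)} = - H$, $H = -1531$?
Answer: $\sqrt{3787854177378} \approx 1.9462 \cdot 10^{6}$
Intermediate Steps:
$p{\left(T,X \right)} = 1531$ ($p{\left(T,X \right)} = \left(-1\right) \left(-1531\right) = 1531$)
$\sqrt{-4446948 + \left(-859460 - 1382634\right) \left(-1690960 + p{\left(1005,-34 \right)}\right)} = \sqrt{-4446948 + \left(-859460 - 1382634\right) \left(-1690960 + 1531\right)} = \sqrt{-4446948 - -3787858624326} = \sqrt{-4446948 + 3787858624326} = \sqrt{3787854177378}$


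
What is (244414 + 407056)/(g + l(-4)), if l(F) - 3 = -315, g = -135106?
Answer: -325735/67709 ≈ -4.8108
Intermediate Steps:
l(F) = -312 (l(F) = 3 - 315 = -312)
(244414 + 407056)/(g + l(-4)) = (244414 + 407056)/(-135106 - 312) = 651470/(-135418) = 651470*(-1/135418) = -325735/67709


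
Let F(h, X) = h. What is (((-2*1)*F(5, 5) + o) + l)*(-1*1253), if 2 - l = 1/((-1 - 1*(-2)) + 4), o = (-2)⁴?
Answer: -48867/5 ≈ -9773.4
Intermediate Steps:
o = 16
l = 9/5 (l = 2 - 1/((-1 - 1*(-2)) + 4) = 2 - 1/((-1 + 2) + 4) = 2 - 1/(1 + 4) = 2 - 1/5 = 2 - 1*⅕ = 2 - ⅕ = 9/5 ≈ 1.8000)
(((-2*1)*F(5, 5) + o) + l)*(-1*1253) = ((-2*1*5 + 16) + 9/5)*(-1*1253) = ((-2*5 + 16) + 9/5)*(-1253) = ((-10 + 16) + 9/5)*(-1253) = (6 + 9/5)*(-1253) = (39/5)*(-1253) = -48867/5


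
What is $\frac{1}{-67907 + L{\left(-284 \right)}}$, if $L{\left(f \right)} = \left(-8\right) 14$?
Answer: $- \frac{1}{68019} \approx -1.4702 \cdot 10^{-5}$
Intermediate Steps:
$L{\left(f \right)} = -112$
$\frac{1}{-67907 + L{\left(-284 \right)}} = \frac{1}{-67907 - 112} = \frac{1}{-68019} = - \frac{1}{68019}$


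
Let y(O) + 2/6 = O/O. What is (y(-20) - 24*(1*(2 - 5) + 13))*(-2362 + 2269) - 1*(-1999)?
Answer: 24257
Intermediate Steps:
y(O) = 2/3 (y(O) = -1/3 + O/O = -1/3 + 1 = 2/3)
(y(-20) - 24*(1*(2 - 5) + 13))*(-2362 + 2269) - 1*(-1999) = (2/3 - 24*(1*(2 - 5) + 13))*(-2362 + 2269) - 1*(-1999) = (2/3 - 24*(1*(-3) + 13))*(-93) + 1999 = (2/3 - 24*(-3 + 13))*(-93) + 1999 = (2/3 - 24*10)*(-93) + 1999 = (2/3 - 240)*(-93) + 1999 = -718/3*(-93) + 1999 = 22258 + 1999 = 24257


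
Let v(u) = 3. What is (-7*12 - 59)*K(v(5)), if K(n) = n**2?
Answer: -1287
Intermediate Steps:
(-7*12 - 59)*K(v(5)) = (-7*12 - 59)*3**2 = (-84 - 59)*9 = -143*9 = -1287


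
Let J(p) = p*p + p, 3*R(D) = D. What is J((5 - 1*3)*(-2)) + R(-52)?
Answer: -16/3 ≈ -5.3333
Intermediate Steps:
R(D) = D/3
J(p) = p + p² (J(p) = p² + p = p + p²)
J((5 - 1*3)*(-2)) + R(-52) = ((5 - 1*3)*(-2))*(1 + (5 - 1*3)*(-2)) + (⅓)*(-52) = ((5 - 3)*(-2))*(1 + (5 - 3)*(-2)) - 52/3 = (2*(-2))*(1 + 2*(-2)) - 52/3 = -4*(1 - 4) - 52/3 = -4*(-3) - 52/3 = 12 - 52/3 = -16/3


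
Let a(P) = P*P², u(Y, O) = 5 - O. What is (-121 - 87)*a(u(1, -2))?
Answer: -71344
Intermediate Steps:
a(P) = P³
(-121 - 87)*a(u(1, -2)) = (-121 - 87)*(5 - 1*(-2))³ = -208*(5 + 2)³ = -208*7³ = -208*343 = -71344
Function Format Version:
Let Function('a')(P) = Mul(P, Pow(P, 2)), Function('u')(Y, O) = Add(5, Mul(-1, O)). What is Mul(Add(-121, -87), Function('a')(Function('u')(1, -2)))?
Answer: -71344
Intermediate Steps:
Function('a')(P) = Pow(P, 3)
Mul(Add(-121, -87), Function('a')(Function('u')(1, -2))) = Mul(Add(-121, -87), Pow(Add(5, Mul(-1, -2)), 3)) = Mul(-208, Pow(Add(5, 2), 3)) = Mul(-208, Pow(7, 3)) = Mul(-208, 343) = -71344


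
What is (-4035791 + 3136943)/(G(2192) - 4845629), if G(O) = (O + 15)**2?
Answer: -224712/6305 ≈ -35.640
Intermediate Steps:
G(O) = (15 + O)**2
(-4035791 + 3136943)/(G(2192) - 4845629) = (-4035791 + 3136943)/((15 + 2192)**2 - 4845629) = -898848/(2207**2 - 4845629) = -898848/(4870849 - 4845629) = -898848/25220 = -898848*1/25220 = -224712/6305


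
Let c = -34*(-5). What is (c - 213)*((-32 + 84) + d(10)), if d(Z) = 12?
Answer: -2752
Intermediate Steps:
c = 170
(c - 213)*((-32 + 84) + d(10)) = (170 - 213)*((-32 + 84) + 12) = -43*(52 + 12) = -43*64 = -2752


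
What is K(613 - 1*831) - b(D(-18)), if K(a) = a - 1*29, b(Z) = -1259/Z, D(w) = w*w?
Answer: -78769/324 ≈ -243.11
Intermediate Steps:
D(w) = w**2
K(a) = -29 + a (K(a) = a - 29 = -29 + a)
K(613 - 1*831) - b(D(-18)) = (-29 + (613 - 1*831)) - (-1259)/((-18)**2) = (-29 + (613 - 831)) - (-1259)/324 = (-29 - 218) - (-1259)/324 = -247 - 1*(-1259/324) = -247 + 1259/324 = -78769/324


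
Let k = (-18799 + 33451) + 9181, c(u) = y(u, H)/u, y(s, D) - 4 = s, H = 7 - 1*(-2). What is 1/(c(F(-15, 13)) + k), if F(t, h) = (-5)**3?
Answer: 125/2979246 ≈ 4.1957e-5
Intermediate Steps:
H = 9 (H = 7 + 2 = 9)
y(s, D) = 4 + s
F(t, h) = -125
c(u) = (4 + u)/u
k = 23833 (k = 14652 + 9181 = 23833)
1/(c(F(-15, 13)) + k) = 1/((4 - 125)/(-125) + 23833) = 1/(-1/125*(-121) + 23833) = 1/(121/125 + 23833) = 1/(2979246/125) = 125/2979246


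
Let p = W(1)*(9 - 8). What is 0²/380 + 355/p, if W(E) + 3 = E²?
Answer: -355/2 ≈ -177.50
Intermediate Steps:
W(E) = -3 + E²
p = -2 (p = (-3 + 1²)*(9 - 8) = (-3 + 1)*1 = -2*1 = -2)
0²/380 + 355/p = 0²/380 + 355/(-2) = 0*(1/380) + 355*(-½) = 0 - 355/2 = -355/2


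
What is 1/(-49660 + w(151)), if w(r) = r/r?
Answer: -1/49659 ≈ -2.0137e-5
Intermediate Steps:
w(r) = 1
1/(-49660 + w(151)) = 1/(-49660 + 1) = 1/(-49659) = -1/49659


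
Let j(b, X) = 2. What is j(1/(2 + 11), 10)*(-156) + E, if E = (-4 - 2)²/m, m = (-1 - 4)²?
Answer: -7764/25 ≈ -310.56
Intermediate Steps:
m = 25 (m = (-5)² = 25)
E = 36/25 (E = (-4 - 2)²/25 = (-6)²*(1/25) = 36*(1/25) = 36/25 ≈ 1.4400)
j(1/(2 + 11), 10)*(-156) + E = 2*(-156) + 36/25 = -312 + 36/25 = -7764/25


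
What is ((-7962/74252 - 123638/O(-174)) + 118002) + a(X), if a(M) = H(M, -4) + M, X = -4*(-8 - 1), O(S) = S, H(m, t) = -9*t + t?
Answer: 383656359187/3229962 ≈ 1.1878e+5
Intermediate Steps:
H(m, t) = -8*t
X = 36 (X = -4*(-9) = 36)
a(M) = 32 + M (a(M) = -8*(-4) + M = 32 + M)
((-7962/74252 - 123638/O(-174)) + 118002) + a(X) = ((-7962/74252 - 123638/(-174)) + 118002) + (32 + 36) = ((-7962*1/74252 - 123638*(-1/174)) + 118002) + 68 = ((-3981/37126 + 61819/87) + 118002) + 68 = (2294745847/3229962 + 118002) + 68 = 383436721771/3229962 + 68 = 383656359187/3229962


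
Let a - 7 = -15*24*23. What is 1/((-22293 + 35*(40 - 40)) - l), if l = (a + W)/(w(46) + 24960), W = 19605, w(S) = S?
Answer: -12503/278735045 ≈ -4.4856e-5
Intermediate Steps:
a = -8273 (a = 7 - 15*24*23 = 7 - 360*23 = 7 - 8280 = -8273)
l = 5666/12503 (l = (-8273 + 19605)/(46 + 24960) = 11332/25006 = 11332*(1/25006) = 5666/12503 ≈ 0.45317)
1/((-22293 + 35*(40 - 40)) - l) = 1/((-22293 + 35*(40 - 40)) - 1*5666/12503) = 1/((-22293 + 35*0) - 5666/12503) = 1/((-22293 + 0) - 5666/12503) = 1/(-22293 - 5666/12503) = 1/(-278735045/12503) = -12503/278735045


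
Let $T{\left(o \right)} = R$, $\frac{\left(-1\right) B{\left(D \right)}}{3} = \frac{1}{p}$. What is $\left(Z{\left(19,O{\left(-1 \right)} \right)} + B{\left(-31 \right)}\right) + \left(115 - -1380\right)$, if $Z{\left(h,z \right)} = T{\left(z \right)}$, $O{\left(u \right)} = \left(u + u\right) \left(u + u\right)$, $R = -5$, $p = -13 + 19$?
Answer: $\frac{2979}{2} \approx 1489.5$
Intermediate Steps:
$p = 6$
$B{\left(D \right)} = - \frac{1}{2}$ ($B{\left(D \right)} = - \frac{3}{6} = \left(-3\right) \frac{1}{6} = - \frac{1}{2}$)
$O{\left(u \right)} = 4 u^{2}$ ($O{\left(u \right)} = 2 u 2 u = 4 u^{2}$)
$T{\left(o \right)} = -5$
$Z{\left(h,z \right)} = -5$
$\left(Z{\left(19,O{\left(-1 \right)} \right)} + B{\left(-31 \right)}\right) + \left(115 - -1380\right) = \left(-5 - \frac{1}{2}\right) + \left(115 - -1380\right) = - \frac{11}{2} + \left(115 + 1380\right) = - \frac{11}{2} + 1495 = \frac{2979}{2}$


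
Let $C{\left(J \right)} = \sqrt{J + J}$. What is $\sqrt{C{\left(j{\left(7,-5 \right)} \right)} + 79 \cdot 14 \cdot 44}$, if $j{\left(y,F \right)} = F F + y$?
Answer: $156 \sqrt{2} \approx 220.62$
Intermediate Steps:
$j{\left(y,F \right)} = y + F^{2}$ ($j{\left(y,F \right)} = F^{2} + y = y + F^{2}$)
$C{\left(J \right)} = \sqrt{2} \sqrt{J}$ ($C{\left(J \right)} = \sqrt{2 J} = \sqrt{2} \sqrt{J}$)
$\sqrt{C{\left(j{\left(7,-5 \right)} \right)} + 79 \cdot 14 \cdot 44} = \sqrt{\sqrt{2} \sqrt{7 + \left(-5\right)^{2}} + 79 \cdot 14 \cdot 44} = \sqrt{\sqrt{2} \sqrt{7 + 25} + 1106 \cdot 44} = \sqrt{\sqrt{2} \sqrt{32} + 48664} = \sqrt{\sqrt{2} \cdot 4 \sqrt{2} + 48664} = \sqrt{8 + 48664} = \sqrt{48672} = 156 \sqrt{2}$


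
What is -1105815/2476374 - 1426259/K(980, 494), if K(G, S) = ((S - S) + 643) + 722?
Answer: -1177820047447/1126750170 ≈ -1045.3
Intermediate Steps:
K(G, S) = 1365 (K(G, S) = (0 + 643) + 722 = 643 + 722 = 1365)
-1105815/2476374 - 1426259/K(980, 494) = -1105815/2476374 - 1426259/1365 = -1105815*1/2476374 - 1426259*1/1365 = -368605/825458 - 1426259/1365 = -1177820047447/1126750170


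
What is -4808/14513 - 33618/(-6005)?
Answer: 459025994/87150565 ≈ 5.2670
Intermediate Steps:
-4808/14513 - 33618/(-6005) = -4808*1/14513 - 33618*(-1/6005) = -4808/14513 + 33618/6005 = 459025994/87150565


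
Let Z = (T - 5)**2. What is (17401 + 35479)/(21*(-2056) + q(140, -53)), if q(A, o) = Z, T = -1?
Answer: -2644/2157 ≈ -1.2258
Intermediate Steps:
Z = 36 (Z = (-1 - 5)**2 = (-6)**2 = 36)
q(A, o) = 36
(17401 + 35479)/(21*(-2056) + q(140, -53)) = (17401 + 35479)/(21*(-2056) + 36) = 52880/(-43176 + 36) = 52880/(-43140) = 52880*(-1/43140) = -2644/2157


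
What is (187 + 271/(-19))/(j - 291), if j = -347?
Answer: -1641/6061 ≈ -0.27075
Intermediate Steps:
(187 + 271/(-19))/(j - 291) = (187 + 271/(-19))/(-347 - 291) = (187 + 271*(-1/19))/(-638) = (187 - 271/19)*(-1/638) = (3282/19)*(-1/638) = -1641/6061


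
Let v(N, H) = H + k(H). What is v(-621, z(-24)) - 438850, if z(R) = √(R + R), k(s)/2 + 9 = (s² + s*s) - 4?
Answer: -439068 + 4*I*√3 ≈ -4.3907e+5 + 6.9282*I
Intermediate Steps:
k(s) = -26 + 4*s² (k(s) = -18 + 2*((s² + s*s) - 4) = -18 + 2*((s² + s²) - 4) = -18 + 2*(2*s² - 4) = -18 + 2*(-4 + 2*s²) = -18 + (-8 + 4*s²) = -26 + 4*s²)
z(R) = √2*√R (z(R) = √(2*R) = √2*√R)
v(N, H) = -26 + H + 4*H² (v(N, H) = H + (-26 + 4*H²) = -26 + H + 4*H²)
v(-621, z(-24)) - 438850 = (-26 + √2*√(-24) + 4*(√2*√(-24))²) - 438850 = (-26 + √2*(2*I*√6) + 4*(√2*(2*I*√6))²) - 438850 = (-26 + 4*I*√3 + 4*(4*I*√3)²) - 438850 = (-26 + 4*I*√3 + 4*(-48)) - 438850 = (-26 + 4*I*√3 - 192) - 438850 = (-218 + 4*I*√3) - 438850 = -439068 + 4*I*√3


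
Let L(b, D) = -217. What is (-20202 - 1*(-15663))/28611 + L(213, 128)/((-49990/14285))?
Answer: 346912787/5608878 ≈ 61.851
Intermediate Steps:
(-20202 - 1*(-15663))/28611 + L(213, 128)/((-49990/14285)) = (-20202 - 1*(-15663))/28611 - 217/((-49990/14285)) = (-20202 + 15663)*(1/28611) - 217/((-49990*1/14285)) = -4539*1/28611 - 217/(-9998/2857) = -89/561 - 217*(-2857/9998) = -89/561 + 619969/9998 = 346912787/5608878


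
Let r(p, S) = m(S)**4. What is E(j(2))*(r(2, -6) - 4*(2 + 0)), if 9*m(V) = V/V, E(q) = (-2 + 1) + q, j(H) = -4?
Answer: 262435/6561 ≈ 39.999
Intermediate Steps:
E(q) = -1 + q
m(V) = 1/9 (m(V) = (V/V)/9 = (1/9)*1 = 1/9)
r(p, S) = 1/6561 (r(p, S) = (1/9)**4 = 1/6561)
E(j(2))*(r(2, -6) - 4*(2 + 0)) = (-1 - 4)*(1/6561 - 4*(2 + 0)) = -5*(1/6561 - 4*2) = -5*(1/6561 - 8) = -5*(-52487/6561) = 262435/6561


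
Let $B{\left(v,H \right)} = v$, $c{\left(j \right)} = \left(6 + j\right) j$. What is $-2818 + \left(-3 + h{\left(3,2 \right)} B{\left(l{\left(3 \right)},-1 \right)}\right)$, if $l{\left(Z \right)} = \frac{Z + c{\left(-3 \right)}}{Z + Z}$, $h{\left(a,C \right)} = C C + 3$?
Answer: $-2828$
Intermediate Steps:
$c{\left(j \right)} = j \left(6 + j\right)$
$h{\left(a,C \right)} = 3 + C^{2}$ ($h{\left(a,C \right)} = C^{2} + 3 = 3 + C^{2}$)
$l{\left(Z \right)} = \frac{-9 + Z}{2 Z}$ ($l{\left(Z \right)} = \frac{Z - 3 \left(6 - 3\right)}{Z + Z} = \frac{Z - 9}{2 Z} = \left(Z - 9\right) \frac{1}{2 Z} = \left(-9 + Z\right) \frac{1}{2 Z} = \frac{-9 + Z}{2 Z}$)
$-2818 + \left(-3 + h{\left(3,2 \right)} B{\left(l{\left(3 \right)},-1 \right)}\right) = -2818 + \left(-3 + \left(3 + 2^{2}\right) \frac{-9 + 3}{2 \cdot 3}\right) = -2818 + \left(-3 + \left(3 + 4\right) \frac{1}{2} \cdot \frac{1}{3} \left(-6\right)\right) = -2818 + \left(-3 + 7 \left(-1\right)\right) = -2818 - 10 = -2828$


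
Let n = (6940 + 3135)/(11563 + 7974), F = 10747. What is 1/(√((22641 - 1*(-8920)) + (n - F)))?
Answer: √7944783431641/406653193 ≈ 0.0069313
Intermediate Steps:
n = 10075/19537 ≈ 0.51569
1/(√((22641 - 1*(-8920)) + (n - F))) = 1/(√((22641 - 1*(-8920)) + (10075/19537 - 1*10747))) = 1/(√((22641 + 8920) + (10075/19537 - 10747))) = 1/(√(31561 - 209954064/19537)) = 1/(√(406653193/19537)) = 1/(√7944783431641/19537) = √7944783431641/406653193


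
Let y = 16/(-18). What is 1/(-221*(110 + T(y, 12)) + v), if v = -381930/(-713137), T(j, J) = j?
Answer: -6418233/154762980644 ≈ -4.1471e-5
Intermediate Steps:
y = -8/9 (y = 16*(-1/18) = -8/9 ≈ -0.88889)
v = 381930/713137 (v = -381930*(-1/713137) = 381930/713137 ≈ 0.53556)
1/(-221*(110 + T(y, 12)) + v) = 1/(-221*(110 - 8/9) + 381930/713137) = 1/(-221*982/9 + 381930/713137) = 1/(-217022/9 + 381930/713137) = 1/(-154762980644/6418233) = -6418233/154762980644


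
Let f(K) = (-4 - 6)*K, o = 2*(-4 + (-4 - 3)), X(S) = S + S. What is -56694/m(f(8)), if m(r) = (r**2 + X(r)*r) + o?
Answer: -28347/9589 ≈ -2.9562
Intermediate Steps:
X(S) = 2*S
o = -22 (o = 2*(-4 - 7) = 2*(-11) = -22)
f(K) = -10*K
m(r) = -22 + 3*r**2 (m(r) = (r**2 + (2*r)*r) - 22 = (r**2 + 2*r**2) - 22 = 3*r**2 - 22 = -22 + 3*r**2)
-56694/m(f(8)) = -56694/(-22 + 3*(-10*8)**2) = -56694/(-22 + 3*(-80)**2) = -56694/(-22 + 3*6400) = -56694/(-22 + 19200) = -56694/19178 = -56694*1/19178 = -28347/9589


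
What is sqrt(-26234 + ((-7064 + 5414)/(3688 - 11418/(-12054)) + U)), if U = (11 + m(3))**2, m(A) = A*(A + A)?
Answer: I*sqrt(688749657027063)/164691 ≈ 159.35*I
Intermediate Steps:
m(A) = 2*A**2 (m(A) = A*(2*A) = 2*A**2)
U = 841 (U = (11 + 2*3**2)**2 = (11 + 2*9)**2 = (11 + 18)**2 = 29**2 = 841)
sqrt(-26234 + ((-7064 + 5414)/(3688 - 11418/(-12054)) + U)) = sqrt(-26234 + ((-7064 + 5414)/(3688 - 11418/(-12054)) + 841)) = sqrt(-26234 + (-1650/(3688 - 11418*(-1/12054)) + 841)) = sqrt(-26234 + (-1650/(3688 + 1903/2009) + 841)) = sqrt(-26234 + (-1650/7411095/2009 + 841)) = sqrt(-26234 + (-1650*2009/7411095 + 841)) = sqrt(-26234 + (-220990/494073 + 841)) = sqrt(-26234 + 415294403/494073) = sqrt(-12546216679/494073) = I*sqrt(688749657027063)/164691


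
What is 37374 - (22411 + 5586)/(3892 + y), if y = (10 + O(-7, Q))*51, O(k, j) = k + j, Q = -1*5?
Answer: 141619463/3790 ≈ 37367.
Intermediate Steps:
Q = -5
O(k, j) = j + k
y = -102 (y = (10 + (-5 - 7))*51 = (10 - 12)*51 = -2*51 = -102)
37374 - (22411 + 5586)/(3892 + y) = 37374 - (22411 + 5586)/(3892 - 102) = 37374 - 27997/3790 = 141619463/3790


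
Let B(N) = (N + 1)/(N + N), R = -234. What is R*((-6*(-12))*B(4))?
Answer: -10530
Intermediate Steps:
B(N) = (1 + N)/(2*N) (B(N) = (1 + N)/((2*N)) = (1 + N)*(1/(2*N)) = (1 + N)/(2*N))
R*((-6*(-12))*B(4)) = -234*(-6*(-12))*(½)*(1 + 4)/4 = -16848*(½)*(¼)*5 = -16848*5/8 = -234*45 = -10530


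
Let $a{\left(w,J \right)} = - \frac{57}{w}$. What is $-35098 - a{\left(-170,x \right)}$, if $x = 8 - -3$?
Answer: $- \frac{5966717}{170} \approx -35098.0$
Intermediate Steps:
$x = 11$ ($x = 8 + 3 = 11$)
$-35098 - a{\left(-170,x \right)} = -35098 - - \frac{57}{-170} = -35098 - \left(-57\right) \left(- \frac{1}{170}\right) = -35098 - \frac{57}{170} = - \frac{5966717}{170}$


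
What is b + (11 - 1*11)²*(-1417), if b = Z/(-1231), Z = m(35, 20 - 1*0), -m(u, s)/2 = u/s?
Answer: 7/2462 ≈ 0.0028432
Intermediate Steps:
m(u, s) = -2*u/s
Z = -7/2 (Z = -2*35/(20 - 1*0) = -2*35/(20 + 0) = -2*35/20 = -2*35*1/20 = -7/2 ≈ -3.5000)
b = 7/2462 (b = -7/2/(-1231) = -7/2*(-1/1231) = 7/2462 ≈ 0.0028432)
b + (11 - 1*11)²*(-1417) = 7/2462 + (11 - 1*11)²*(-1417) = 7/2462 + (11 - 11)²*(-1417) = 7/2462 + 0²*(-1417) = 7/2462 + 0*(-1417) = 7/2462 + 0 = 7/2462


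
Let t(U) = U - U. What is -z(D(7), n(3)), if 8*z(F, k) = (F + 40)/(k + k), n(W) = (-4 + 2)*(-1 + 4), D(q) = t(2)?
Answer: 5/12 ≈ 0.41667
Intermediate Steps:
t(U) = 0
D(q) = 0
n(W) = -6 (n(W) = -2*3 = -6)
z(F, k) = (40 + F)/(16*k) (z(F, k) = ((F + 40)/(k + k))/8 = ((40 + F)/((2*k)))/8 = ((40 + F)*(1/(2*k)))/8 = ((40 + F)/(2*k))/8 = (40 + F)/(16*k))
-z(D(7), n(3)) = -(40 + 0)/(16*(-6)) = -(-1)*40/(16*6) = -1*(-5/12) = 5/12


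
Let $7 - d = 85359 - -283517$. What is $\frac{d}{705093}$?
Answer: $- \frac{368869}{705093} \approx -0.52315$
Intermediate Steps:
$d = -368869$ ($d = 7 - \left(85359 - -283517\right) = 7 - \left(85359 + 283517\right) = 7 - 368876 = -368869$)
$\frac{d}{705093} = - \frac{368869}{705093}$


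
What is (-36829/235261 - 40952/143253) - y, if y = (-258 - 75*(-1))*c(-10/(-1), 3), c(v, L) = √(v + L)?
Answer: -1146944093/2592449541 + 183*√13 ≈ 659.37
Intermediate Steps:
c(v, L) = √(L + v)
y = -183*√13 (y = (-258 - 75*(-1))*√(3 - 10/(-1)) = (-258 + 75)*√(3 - 10*(-1)) = -183*√(3 + 10) = -183*√13 ≈ -659.82)
(-36829/235261 - 40952/143253) - y = (-36829/235261 - 40952/143253) - (-183)*√13 = (-36829*1/235261 - 40952*1/143253) + 183*√13 = (-2833/18097 - 40952/143253) + 183*√13 = -1146944093/2592449541 + 183*√13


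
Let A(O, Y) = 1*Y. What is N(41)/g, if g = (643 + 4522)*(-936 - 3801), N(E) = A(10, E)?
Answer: -41/24466605 ≈ -1.6758e-6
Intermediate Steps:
A(O, Y) = Y
N(E) = E
g = -24466605 (g = 5165*(-4737) = -24466605)
N(41)/g = 41/(-24466605) = 41*(-1/24466605) = -41/24466605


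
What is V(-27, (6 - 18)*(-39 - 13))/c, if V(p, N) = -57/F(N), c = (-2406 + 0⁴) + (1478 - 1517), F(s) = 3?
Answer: 19/2445 ≈ 0.0077710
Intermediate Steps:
c = -2445 (c = (-2406 + 0) - 39 = -2406 - 39 = -2445)
V(p, N) = -19 (V(p, N) = -57/3 = -57*⅓ = -19)
V(-27, (6 - 18)*(-39 - 13))/c = -19/(-2445) = -19*(-1/2445) = 19/2445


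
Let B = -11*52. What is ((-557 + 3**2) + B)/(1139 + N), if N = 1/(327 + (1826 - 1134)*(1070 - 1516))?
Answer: -172650800/175579697 ≈ -0.98332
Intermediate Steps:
B = -572
N = -1/308305 (N = 1/(327 + 692*(-446)) = 1/(327 - 308632) = 1/(-308305) = -1/308305 ≈ -3.2435e-6)
((-557 + 3**2) + B)/(1139 + N) = ((-557 + 3**2) - 572)/(1139 - 1/308305) = ((-557 + 9) - 572)/(351159394/308305) = (-548 - 572)*(308305/351159394) = -1120*308305/351159394 = -172650800/175579697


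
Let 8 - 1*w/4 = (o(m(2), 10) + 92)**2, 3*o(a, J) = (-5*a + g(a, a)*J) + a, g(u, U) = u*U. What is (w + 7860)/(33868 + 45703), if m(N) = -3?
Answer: -55612/79571 ≈ -0.69890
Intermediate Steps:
g(u, U) = U*u
o(a, J) = -4*a/3 + J*a**2/3 (o(a, J) = ((-5*a + (a*a)*J) + a)/3 = ((-5*a + a**2*J) + a)/3 = ((-5*a + J*a**2) + a)/3 = (-4*a + J*a**2)/3 = -4*a/3 + J*a**2/3)
w = -63472 (w = 32 - 4*((1/3)*(-3)*(-4 + 10*(-3)) + 92)**2 = 32 - 4*((1/3)*(-3)*(-4 - 30) + 92)**2 = 32 - 4*((1/3)*(-3)*(-34) + 92)**2 = 32 - 4*(34 + 92)**2 = 32 - 4*126**2 = 32 - 4*15876 = 32 - 63504 = -63472)
(w + 7860)/(33868 + 45703) = (-63472 + 7860)/(33868 + 45703) = -55612/79571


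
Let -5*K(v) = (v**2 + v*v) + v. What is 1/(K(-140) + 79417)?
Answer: 1/71605 ≈ 1.3966e-5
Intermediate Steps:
K(v) = -2*v**2/5 - v/5 (K(v) = -((v**2 + v*v) + v)/5 = -((v**2 + v**2) + v)/5 = -(2*v**2 + v)/5 = -(v + 2*v**2)/5 = -2*v**2/5 - v/5)
1/(K(-140) + 79417) = 1/(-1/5*(-140)*(1 + 2*(-140)) + 79417) = 1/(-1/5*(-140)*(1 - 280) + 79417) = 1/(-1/5*(-140)*(-279) + 79417) = 1/(-7812 + 79417) = 1/71605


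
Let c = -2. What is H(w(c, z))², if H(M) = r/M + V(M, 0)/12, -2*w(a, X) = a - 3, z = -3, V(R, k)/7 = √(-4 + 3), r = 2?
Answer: 1079/3600 + 14*I/15 ≈ 0.29972 + 0.93333*I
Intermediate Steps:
V(R, k) = 7*I (V(R, k) = 7*√(-4 + 3) = 7*√(-1) = 7*I)
w(a, X) = 3/2 - a/2 (w(a, X) = -(a - 3)/2 = -(-3 + a)/2 = 3/2 - a/2)
H(M) = 2/M + 7*I/12 (H(M) = 2/M + (7*I)/12 = 2/M + (7*I)*(1/12) = 2/M + 7*I/12)
H(w(c, z))² = (2/(3/2 - ½*(-2)) + 7*I/12)² = (2/(3/2 + 1) + 7*I/12)² = (2/(5/2) + 7*I/12)² = (2*(⅖) + 7*I/12)² = (⅘ + 7*I/12)²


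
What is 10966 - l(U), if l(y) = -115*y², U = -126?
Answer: 1836706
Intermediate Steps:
10966 - l(U) = 10966 - (-115)*(-126)² = 10966 - (-115)*15876 = 10966 - 1*(-1825740) = 10966 + 1825740 = 1836706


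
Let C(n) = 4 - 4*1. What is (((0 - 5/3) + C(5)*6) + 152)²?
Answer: 203401/9 ≈ 22600.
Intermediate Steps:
C(n) = 0 (C(n) = 4 - 4 = 0)
(((0 - 5/3) + C(5)*6) + 152)² = (((0 - 5/3) + 0*6) + 152)² = (((0 - 5*⅓) + 0) + 152)² = (((0 - 5/3) + 0) + 152)² = ((-5/3 + 0) + 152)² = (-5/3 + 152)² = (451/3)² = 203401/9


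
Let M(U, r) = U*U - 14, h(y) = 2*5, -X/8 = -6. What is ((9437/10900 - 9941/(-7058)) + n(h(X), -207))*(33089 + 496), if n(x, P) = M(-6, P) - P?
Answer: 59755899818991/7693220 ≈ 7.7673e+6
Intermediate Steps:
X = 48 (X = -8*(-6) = 48)
h(y) = 10
M(U, r) = -14 + U² (M(U, r) = U² - 14 = -14 + U²)
n(x, P) = 22 - P (n(x, P) = (-14 + (-6)²) - P = (-14 + 36) - P = 22 - P)
((9437/10900 - 9941/(-7058)) + n(h(X), -207))*(33089 + 496) = ((9437/10900 - 9941/(-7058)) + (22 - 1*(-207)))*(33089 + 496) = ((9437*(1/10900) - 9941*(-1/7058)) + (22 + 207))*33585 = ((9437/10900 + 9941/7058) + 229)*33585 = (87481623/38466100 + 229)*33585 = (8896218523/38466100)*33585 = 59755899818991/7693220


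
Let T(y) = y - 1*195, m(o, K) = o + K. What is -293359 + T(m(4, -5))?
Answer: -293555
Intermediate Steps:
m(o, K) = K + o
T(y) = -195 + y (T(y) = y - 195 = -195 + y)
-293359 + T(m(4, -5)) = -293359 + (-195 + (-5 + 4)) = -293359 + (-195 - 1) = -293359 - 196 = -293555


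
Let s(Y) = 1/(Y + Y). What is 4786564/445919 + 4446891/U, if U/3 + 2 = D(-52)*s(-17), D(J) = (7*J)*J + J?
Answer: -11191396396823/4223744768 ≈ -2649.6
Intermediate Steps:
D(J) = J + 7*J² (D(J) = 7*J² + J = J + 7*J²)
s(Y) = 1/(2*Y)
U = -28416/17 (U = -6 + 3*((-52*(1 + 7*(-52)))*((½)/(-17))) = -6 + 3*((-52*(1 - 364))*((½)*(-1/17))) = -6 + 3*(-52*(-363)*(-1/34)) = -6 + 3*(18876*(-1/34)) = -6 + 3*(-9438/17) = -6 - 28314/17 = -28416/17 ≈ -1671.5)
4786564/445919 + 4446891/U = 4786564/445919 + 4446891/(-28416/17) = 4786564*(1/445919) + 4446891*(-17/28416) = 4786564/445919 - 25199049/9472 = -11191396396823/4223744768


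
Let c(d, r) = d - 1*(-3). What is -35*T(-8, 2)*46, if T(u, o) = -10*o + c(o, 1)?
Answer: 24150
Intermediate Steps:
c(d, r) = 3 + d (c(d, r) = d + 3 = 3 + d)
T(u, o) = 3 - 9*o (T(u, o) = -10*o + (3 + o) = 3 - 9*o)
-35*T(-8, 2)*46 = -35*(3 - 9*2)*46 = -35*(3 - 18)*46 = -35*(-15)*46 = 525*46 = 24150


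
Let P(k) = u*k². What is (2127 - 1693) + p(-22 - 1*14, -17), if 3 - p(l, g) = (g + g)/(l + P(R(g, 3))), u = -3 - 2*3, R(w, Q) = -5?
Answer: 114023/261 ≈ 436.87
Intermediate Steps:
u = -9 (u = -3 - 6 = -9)
P(k) = -9*k²
p(l, g) = 3 - 2*g/(-225 + l) (p(l, g) = 3 - (g + g)/(l - 9*(-5)²) = 3 - 2*g/(l - 9*25) = 3 - 2*g/(l - 225) = 3 - 2*g/(-225 + l))
(2127 - 1693) + p(-22 - 1*14, -17) = (2127 - 1693) + (-675 - 2*(-17) + 3*(-22 - 1*14))/(-225 + (-22 - 1*14)) = 434 + (-675 + 34 + 3*(-22 - 14))/(-225 + (-22 - 14)) = 434 + (-675 + 34 + 3*(-36))/(-225 - 36) = 434 + (-675 + 34 - 108)/(-261) = 434 - 1/261*(-749) = 434 + 749/261 = 114023/261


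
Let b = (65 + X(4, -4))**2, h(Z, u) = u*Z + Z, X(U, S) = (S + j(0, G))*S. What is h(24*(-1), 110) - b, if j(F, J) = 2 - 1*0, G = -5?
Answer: -7993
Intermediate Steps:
j(F, J) = 2 (j(F, J) = 2 + 0 = 2)
X(U, S) = S*(2 + S) (X(U, S) = (S + 2)*S = (2 + S)*S = S*(2 + S))
h(Z, u) = Z + Z*u (h(Z, u) = Z*u + Z = Z + Z*u)
b = 5329 (b = (65 - 4*(2 - 4))**2 = (65 - 4*(-2))**2 = (65 + 8)**2 = 73**2 = 5329)
h(24*(-1), 110) - b = (24*(-1))*(1 + 110) - 1*5329 = -24*111 - 5329 = -2664 - 5329 = -7993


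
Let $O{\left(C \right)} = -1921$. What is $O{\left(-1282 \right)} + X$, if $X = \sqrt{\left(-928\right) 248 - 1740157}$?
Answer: $-1921 + i \sqrt{1970301} \approx -1921.0 + 1403.7 i$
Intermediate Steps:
$X = i \sqrt{1970301}$ ($X = \sqrt{-230144 - 1740157} = \sqrt{-1970301} = i \sqrt{1970301} \approx 1403.7 i$)
$O{\left(-1282 \right)} + X = -1921 + i \sqrt{1970301}$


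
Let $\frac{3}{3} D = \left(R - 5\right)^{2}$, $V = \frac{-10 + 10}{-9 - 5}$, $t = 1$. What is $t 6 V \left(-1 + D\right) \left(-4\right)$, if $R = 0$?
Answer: $0$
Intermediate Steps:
$V = 0$ ($V = \frac{0}{-14} = 0 \left(- \frac{1}{14}\right) = 0$)
$D = 25$ ($D = \left(0 - 5\right)^{2} = \left(-5\right)^{2} = 25$)
$t 6 V \left(-1 + D\right) \left(-4\right) = 1 \cdot 6 \cdot 0 \left(-1 + 25\right) \left(-4\right) = 6 \cdot 0 \cdot 24 \left(-4\right) = 0 \left(-96\right) = 0$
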